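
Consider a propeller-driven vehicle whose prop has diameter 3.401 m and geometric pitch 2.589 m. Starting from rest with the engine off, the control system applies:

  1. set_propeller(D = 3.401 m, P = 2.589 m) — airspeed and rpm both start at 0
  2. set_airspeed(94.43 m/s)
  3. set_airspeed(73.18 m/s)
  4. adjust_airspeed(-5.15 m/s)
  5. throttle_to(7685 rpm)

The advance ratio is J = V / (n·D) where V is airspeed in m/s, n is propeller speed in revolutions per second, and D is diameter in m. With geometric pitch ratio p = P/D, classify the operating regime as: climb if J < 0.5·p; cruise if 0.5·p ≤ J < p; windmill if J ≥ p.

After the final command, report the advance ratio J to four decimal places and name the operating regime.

set_propeller: D = 3.401 m, P = 2.589 m (p = P/D = 0.761247); state ← (V=0, rpm=0)
set_airspeed(94.43): V ← 94.43 m/s
set_airspeed(73.18): V ← 73.18 m/s
adjust_airspeed(-5.15): V ← 73.18 -5.15 = 68.03 m/s
throttle_to(7685): rpm ← 7685
final state: V = 68.03 m/s, rpm = 7685 → n = rpm/60 = 128.083333 rev/s
J = V / (n·D) = 68.03 / (128.083333 × 3.401) = 0.156171
regime bands: climb J<0.3806 | cruise [0.3806, 0.7612) | windmill J≥0.7612
J = 0.1562 → climb

J = 0.1562, regime = climb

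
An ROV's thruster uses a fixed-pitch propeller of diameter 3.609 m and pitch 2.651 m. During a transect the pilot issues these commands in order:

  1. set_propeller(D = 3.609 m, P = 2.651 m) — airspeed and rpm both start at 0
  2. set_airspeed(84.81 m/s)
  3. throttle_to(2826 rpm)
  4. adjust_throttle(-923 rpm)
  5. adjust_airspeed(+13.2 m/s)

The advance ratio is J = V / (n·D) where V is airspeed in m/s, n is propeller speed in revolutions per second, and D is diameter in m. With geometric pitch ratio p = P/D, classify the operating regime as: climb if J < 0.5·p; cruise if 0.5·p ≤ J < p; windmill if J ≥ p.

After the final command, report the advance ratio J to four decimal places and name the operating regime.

set_propeller: D = 3.609 m, P = 2.651 m (p = P/D = 0.734553); state ← (V=0, rpm=0)
set_airspeed(84.81): V ← 84.81 m/s
throttle_to(2826): rpm ← 2826
adjust_throttle(-923): rpm ← 2826 -923 = 1903
adjust_airspeed(+13.2): V ← 84.81 +13.2 = 98.01 m/s
final state: V = 98.01 m/s, rpm = 1903 → n = rpm/60 = 31.716667 rev/s
J = V / (n·D) = 98.01 / (31.716667 × 3.609) = 0.856241
regime bands: climb J<0.3673 | cruise [0.3673, 0.7346) | windmill J≥0.7346
J = 0.8562 → windmill

J = 0.8562, regime = windmill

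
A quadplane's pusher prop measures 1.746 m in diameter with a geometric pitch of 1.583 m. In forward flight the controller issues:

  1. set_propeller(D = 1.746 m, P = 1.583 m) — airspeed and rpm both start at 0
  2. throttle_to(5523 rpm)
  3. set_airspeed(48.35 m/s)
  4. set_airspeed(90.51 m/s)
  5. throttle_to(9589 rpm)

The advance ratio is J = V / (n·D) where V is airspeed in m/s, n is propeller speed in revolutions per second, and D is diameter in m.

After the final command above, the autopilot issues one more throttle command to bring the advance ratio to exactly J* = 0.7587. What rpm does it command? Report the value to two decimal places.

rpm = 4099.52

set_propeller: D = 1.746 m, P = 1.583 m (p = P/D = 0.906644); state ← (V=0, rpm=0)
throttle_to(5523): rpm ← 5523
set_airspeed(48.35): V ← 48.35 m/s
set_airspeed(90.51): V ← 90.51 m/s
throttle_to(9589): rpm ← 9589
final state: V = 90.51 m/s, rpm = 9589 → n = rpm/60 = 159.816667 rev/s
target J* = 0.7587; solve J* = V/(n·D) for n: n = V/(J*·D) = 90.51/(0.7587 × 1.746) = 68.325409 rev/s
rpm = 60·n = 4099.524553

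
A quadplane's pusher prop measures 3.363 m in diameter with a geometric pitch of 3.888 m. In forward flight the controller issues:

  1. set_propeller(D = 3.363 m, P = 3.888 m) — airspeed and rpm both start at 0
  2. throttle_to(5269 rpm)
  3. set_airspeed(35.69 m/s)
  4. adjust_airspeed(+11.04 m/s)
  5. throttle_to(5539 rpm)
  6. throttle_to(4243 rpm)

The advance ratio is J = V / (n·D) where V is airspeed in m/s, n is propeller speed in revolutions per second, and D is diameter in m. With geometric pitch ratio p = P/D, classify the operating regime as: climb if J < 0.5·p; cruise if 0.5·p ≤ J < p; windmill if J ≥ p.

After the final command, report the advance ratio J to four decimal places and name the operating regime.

set_propeller: D = 3.363 m, P = 3.888 m (p = P/D = 1.156111); state ← (V=0, rpm=0)
throttle_to(5269): rpm ← 5269
set_airspeed(35.69): V ← 35.69 m/s
adjust_airspeed(+11.04): V ← 35.69 +11.04 = 46.73 m/s
throttle_to(5539): rpm ← 5539
throttle_to(4243): rpm ← 4243
final state: V = 46.73 m/s, rpm = 4243 → n = rpm/60 = 70.716667 rev/s
J = V / (n·D) = 46.73 / (70.716667 × 3.363) = 0.196493
regime bands: climb J<0.5781 | cruise [0.5781, 1.1561) | windmill J≥1.1561
J = 0.1965 → climb

J = 0.1965, regime = climb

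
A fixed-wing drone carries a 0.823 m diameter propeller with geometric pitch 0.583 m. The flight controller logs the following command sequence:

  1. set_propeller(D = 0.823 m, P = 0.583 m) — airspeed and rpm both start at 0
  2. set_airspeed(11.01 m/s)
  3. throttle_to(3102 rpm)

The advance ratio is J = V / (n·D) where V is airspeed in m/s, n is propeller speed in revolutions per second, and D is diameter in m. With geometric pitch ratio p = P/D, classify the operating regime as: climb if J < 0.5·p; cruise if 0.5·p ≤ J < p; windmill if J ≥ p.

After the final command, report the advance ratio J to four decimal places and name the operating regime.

set_propeller: D = 0.823 m, P = 0.583 m (p = P/D = 0.708384); state ← (V=0, rpm=0)
set_airspeed(11.01): V ← 11.01 m/s
throttle_to(3102): rpm ← 3102
final state: V = 11.01 m/s, rpm = 3102 → n = rpm/60 = 51.700000 rev/s
J = V / (n·D) = 11.01 / (51.700000 × 0.823) = 0.258760
regime bands: climb J<0.3542 | cruise [0.3542, 0.7084) | windmill J≥0.7084
J = 0.2588 → climb

J = 0.2588, regime = climb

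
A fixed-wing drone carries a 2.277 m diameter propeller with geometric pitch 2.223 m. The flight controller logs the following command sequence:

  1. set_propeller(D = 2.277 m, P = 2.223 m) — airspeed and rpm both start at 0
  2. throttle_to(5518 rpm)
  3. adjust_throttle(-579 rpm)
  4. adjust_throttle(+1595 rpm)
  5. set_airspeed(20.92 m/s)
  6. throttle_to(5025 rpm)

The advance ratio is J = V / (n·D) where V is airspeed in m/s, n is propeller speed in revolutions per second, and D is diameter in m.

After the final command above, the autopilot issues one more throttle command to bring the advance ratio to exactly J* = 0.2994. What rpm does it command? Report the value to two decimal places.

set_propeller: D = 2.277 m, P = 2.223 m (p = P/D = 0.976285); state ← (V=0, rpm=0)
throttle_to(5518): rpm ← 5518
adjust_throttle(-579): rpm ← 5518 -579 = 4939
adjust_throttle(+1595): rpm ← 4939 +1595 = 6534
set_airspeed(20.92): V ← 20.92 m/s
throttle_to(5025): rpm ← 5025
final state: V = 20.92 m/s, rpm = 5025 → n = rpm/60 = 83.750000 rev/s
target J* = 0.2994; solve J* = V/(n·D) for n: n = V/(J*·D) = 20.92/(0.2994 × 2.277) = 30.686464 rev/s
rpm = 60·n = 1841.187865

rpm = 1841.19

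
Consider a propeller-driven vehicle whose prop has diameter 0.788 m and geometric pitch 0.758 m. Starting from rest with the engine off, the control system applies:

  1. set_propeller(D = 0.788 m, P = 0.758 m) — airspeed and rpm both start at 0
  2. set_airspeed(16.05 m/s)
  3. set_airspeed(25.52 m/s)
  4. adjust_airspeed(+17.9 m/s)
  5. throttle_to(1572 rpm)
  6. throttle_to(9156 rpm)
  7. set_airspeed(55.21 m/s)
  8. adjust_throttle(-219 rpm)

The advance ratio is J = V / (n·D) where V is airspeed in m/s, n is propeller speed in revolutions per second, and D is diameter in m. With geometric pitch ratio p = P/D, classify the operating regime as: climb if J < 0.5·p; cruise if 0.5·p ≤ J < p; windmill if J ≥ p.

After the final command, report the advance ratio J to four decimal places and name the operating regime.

J = 0.4704, regime = climb

set_propeller: D = 0.788 m, P = 0.758 m (p = P/D = 0.961929); state ← (V=0, rpm=0)
set_airspeed(16.05): V ← 16.05 m/s
set_airspeed(25.52): V ← 25.52 m/s
adjust_airspeed(+17.9): V ← 25.52 +17.9 = 43.42 m/s
throttle_to(1572): rpm ← 1572
throttle_to(9156): rpm ← 9156
set_airspeed(55.21): V ← 55.21 m/s
adjust_throttle(-219): rpm ← 9156 -219 = 8937
final state: V = 55.21 m/s, rpm = 8937 → n = rpm/60 = 148.950000 rev/s
J = V / (n·D) = 55.21 / (148.950000 × 0.788) = 0.470382
regime bands: climb J<0.4810 | cruise [0.4810, 0.9619) | windmill J≥0.9619
J = 0.4704 → climb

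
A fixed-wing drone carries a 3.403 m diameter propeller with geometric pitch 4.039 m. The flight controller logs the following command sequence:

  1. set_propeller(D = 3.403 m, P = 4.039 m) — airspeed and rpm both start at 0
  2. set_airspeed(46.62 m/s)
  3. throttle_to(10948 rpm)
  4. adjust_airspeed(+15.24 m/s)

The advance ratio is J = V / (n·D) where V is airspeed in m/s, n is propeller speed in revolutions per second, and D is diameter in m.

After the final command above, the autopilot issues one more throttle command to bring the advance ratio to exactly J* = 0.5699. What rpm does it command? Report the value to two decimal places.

rpm = 1913.82

set_propeller: D = 3.403 m, P = 4.039 m (p = P/D = 1.186894); state ← (V=0, rpm=0)
set_airspeed(46.62): V ← 46.62 m/s
throttle_to(10948): rpm ← 10948
adjust_airspeed(+15.24): V ← 46.62 +15.24 = 61.86 m/s
final state: V = 61.86 m/s, rpm = 10948 → n = rpm/60 = 182.466667 rev/s
target J* = 0.5699; solve J* = V/(n·D) for n: n = V/(J*·D) = 61.86/(0.5699 × 3.403) = 31.896961 rev/s
rpm = 60·n = 1913.817670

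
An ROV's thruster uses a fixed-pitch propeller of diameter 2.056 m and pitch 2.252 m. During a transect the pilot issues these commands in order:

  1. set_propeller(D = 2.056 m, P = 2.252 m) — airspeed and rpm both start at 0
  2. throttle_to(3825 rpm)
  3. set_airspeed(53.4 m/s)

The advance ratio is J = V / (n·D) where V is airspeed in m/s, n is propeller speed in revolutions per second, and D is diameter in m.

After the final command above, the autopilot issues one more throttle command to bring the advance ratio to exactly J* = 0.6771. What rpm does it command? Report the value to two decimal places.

set_propeller: D = 2.056 m, P = 2.252 m (p = P/D = 1.095331); state ← (V=0, rpm=0)
throttle_to(3825): rpm ← 3825
set_airspeed(53.4): V ← 53.4 m/s
final state: V = 53.4 m/s, rpm = 3825 → n = rpm/60 = 63.750000 rev/s
target J* = 0.6771; solve J* = V/(n·D) for n: n = V/(J*·D) = 53.4/(0.6771 × 2.056) = 38.358828 rev/s
rpm = 60·n = 2301.529698

rpm = 2301.53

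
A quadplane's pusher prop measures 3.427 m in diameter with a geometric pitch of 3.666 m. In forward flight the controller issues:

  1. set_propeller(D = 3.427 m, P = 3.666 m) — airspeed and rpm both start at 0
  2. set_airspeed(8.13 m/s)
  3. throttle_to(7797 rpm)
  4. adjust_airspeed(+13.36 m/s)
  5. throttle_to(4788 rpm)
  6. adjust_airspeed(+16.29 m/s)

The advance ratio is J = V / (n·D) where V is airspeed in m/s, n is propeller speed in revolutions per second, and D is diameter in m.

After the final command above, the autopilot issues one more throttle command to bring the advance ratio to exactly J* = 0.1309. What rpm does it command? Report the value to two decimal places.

set_propeller: D = 3.427 m, P = 3.666 m (p = P/D = 1.069740); state ← (V=0, rpm=0)
set_airspeed(8.13): V ← 8.13 m/s
throttle_to(7797): rpm ← 7797
adjust_airspeed(+13.36): V ← 8.13 +13.36 = 21.49 m/s
throttle_to(4788): rpm ← 4788
adjust_airspeed(+16.29): V ← 21.49 +16.29 = 37.78 m/s
final state: V = 37.78 m/s, rpm = 4788 → n = rpm/60 = 79.800000 rev/s
target J* = 0.1309; solve J* = V/(n·D) for n: n = V/(J*·D) = 37.78/(0.1309 × 3.427) = 84.218636 rev/s
rpm = 60·n = 5053.118152

rpm = 5053.12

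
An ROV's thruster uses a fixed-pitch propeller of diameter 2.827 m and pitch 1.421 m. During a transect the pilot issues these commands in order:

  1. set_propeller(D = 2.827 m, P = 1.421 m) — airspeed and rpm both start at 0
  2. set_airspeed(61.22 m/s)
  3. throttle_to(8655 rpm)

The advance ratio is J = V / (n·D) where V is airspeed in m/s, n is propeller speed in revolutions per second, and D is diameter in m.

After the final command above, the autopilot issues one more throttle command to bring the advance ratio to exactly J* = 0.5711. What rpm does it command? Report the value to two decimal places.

set_propeller: D = 2.827 m, P = 1.421 m (p = P/D = 0.502653); state ← (V=0, rpm=0)
set_airspeed(61.22): V ← 61.22 m/s
throttle_to(8655): rpm ← 8655
final state: V = 61.22 m/s, rpm = 8655 → n = rpm/60 = 144.250000 rev/s
target J* = 0.5711; solve J* = V/(n·D) for n: n = V/(J*·D) = 61.22/(0.5711 × 2.827) = 37.918867 rev/s
rpm = 60·n = 2275.132042

rpm = 2275.13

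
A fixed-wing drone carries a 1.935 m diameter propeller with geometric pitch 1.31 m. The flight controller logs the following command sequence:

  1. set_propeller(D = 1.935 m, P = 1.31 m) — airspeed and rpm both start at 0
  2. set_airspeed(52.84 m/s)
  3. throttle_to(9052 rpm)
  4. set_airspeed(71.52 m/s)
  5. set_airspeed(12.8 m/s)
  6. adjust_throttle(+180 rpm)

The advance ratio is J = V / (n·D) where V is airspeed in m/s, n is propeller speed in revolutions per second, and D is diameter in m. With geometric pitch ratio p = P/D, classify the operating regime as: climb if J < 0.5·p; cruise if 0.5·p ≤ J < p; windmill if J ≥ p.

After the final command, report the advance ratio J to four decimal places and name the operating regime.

J = 0.0430, regime = climb

set_propeller: D = 1.935 m, P = 1.31 m (p = P/D = 0.677003); state ← (V=0, rpm=0)
set_airspeed(52.84): V ← 52.84 m/s
throttle_to(9052): rpm ← 9052
set_airspeed(71.52): V ← 71.52 m/s
set_airspeed(12.8): V ← 12.8 m/s
adjust_throttle(+180): rpm ← 9052 +180 = 9232
final state: V = 12.8 m/s, rpm = 9232 → n = rpm/60 = 153.866667 rev/s
J = V / (n·D) = 12.8 / (153.866667 × 1.935) = 0.042992
regime bands: climb J<0.3385 | cruise [0.3385, 0.6770) | windmill J≥0.6770
J = 0.0430 → climb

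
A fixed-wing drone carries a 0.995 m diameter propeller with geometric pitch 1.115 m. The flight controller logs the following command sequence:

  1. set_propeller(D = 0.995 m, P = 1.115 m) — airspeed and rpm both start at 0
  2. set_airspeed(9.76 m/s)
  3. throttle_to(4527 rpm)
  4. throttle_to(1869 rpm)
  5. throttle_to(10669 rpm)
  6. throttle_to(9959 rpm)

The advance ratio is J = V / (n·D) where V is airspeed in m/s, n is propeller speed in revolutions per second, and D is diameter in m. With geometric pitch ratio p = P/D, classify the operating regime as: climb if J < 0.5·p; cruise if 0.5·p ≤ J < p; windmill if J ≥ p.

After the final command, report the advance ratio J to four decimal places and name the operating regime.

J = 0.0591, regime = climb

set_propeller: D = 0.995 m, P = 1.115 m (p = P/D = 1.120603); state ← (V=0, rpm=0)
set_airspeed(9.76): V ← 9.76 m/s
throttle_to(4527): rpm ← 4527
throttle_to(1869): rpm ← 1869
throttle_to(10669): rpm ← 10669
throttle_to(9959): rpm ← 9959
final state: V = 9.76 m/s, rpm = 9959 → n = rpm/60 = 165.983333 rev/s
J = V / (n·D) = 9.76 / (165.983333 × 0.995) = 0.059097
regime bands: climb J<0.5603 | cruise [0.5603, 1.1206) | windmill J≥1.1206
J = 0.0591 → climb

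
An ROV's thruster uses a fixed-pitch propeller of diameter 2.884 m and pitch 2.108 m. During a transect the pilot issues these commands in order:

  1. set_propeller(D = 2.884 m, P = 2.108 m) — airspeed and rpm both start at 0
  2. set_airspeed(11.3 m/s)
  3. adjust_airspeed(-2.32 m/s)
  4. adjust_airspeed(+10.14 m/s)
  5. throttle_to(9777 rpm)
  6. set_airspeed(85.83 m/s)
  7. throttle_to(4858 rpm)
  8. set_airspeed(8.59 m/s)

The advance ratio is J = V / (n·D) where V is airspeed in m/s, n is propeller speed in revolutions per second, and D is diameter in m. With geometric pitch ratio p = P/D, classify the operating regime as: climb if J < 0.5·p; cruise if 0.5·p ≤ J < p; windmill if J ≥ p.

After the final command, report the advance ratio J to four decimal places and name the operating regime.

J = 0.0368, regime = climb

set_propeller: D = 2.884 m, P = 2.108 m (p = P/D = 0.730929); state ← (V=0, rpm=0)
set_airspeed(11.3): V ← 11.3 m/s
adjust_airspeed(-2.32): V ← 11.3 -2.32 = 8.98 m/s
adjust_airspeed(+10.14): V ← 8.98 +10.14 = 19.12 m/s
throttle_to(9777): rpm ← 9777
set_airspeed(85.83): V ← 85.83 m/s
throttle_to(4858): rpm ← 4858
set_airspeed(8.59): V ← 8.59 m/s
final state: V = 8.59 m/s, rpm = 4858 → n = rpm/60 = 80.966667 rev/s
J = V / (n·D) = 8.59 / (80.966667 × 2.884) = 0.036787
regime bands: climb J<0.3655 | cruise [0.3655, 0.7309) | windmill J≥0.7309
J = 0.0368 → climb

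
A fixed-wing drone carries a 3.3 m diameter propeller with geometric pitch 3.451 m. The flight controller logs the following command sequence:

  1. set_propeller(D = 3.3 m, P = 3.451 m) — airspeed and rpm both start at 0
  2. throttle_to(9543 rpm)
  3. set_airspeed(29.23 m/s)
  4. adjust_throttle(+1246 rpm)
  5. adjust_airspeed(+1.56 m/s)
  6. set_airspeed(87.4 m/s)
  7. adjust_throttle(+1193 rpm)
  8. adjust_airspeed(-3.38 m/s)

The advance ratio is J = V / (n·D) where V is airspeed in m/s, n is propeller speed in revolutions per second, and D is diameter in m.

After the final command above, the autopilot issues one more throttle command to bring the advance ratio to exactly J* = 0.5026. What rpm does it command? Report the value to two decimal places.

rpm = 3039.47

set_propeller: D = 3.3 m, P = 3.451 m (p = P/D = 1.045758); state ← (V=0, rpm=0)
throttle_to(9543): rpm ← 9543
set_airspeed(29.23): V ← 29.23 m/s
adjust_throttle(+1246): rpm ← 9543 +1246 = 10789
adjust_airspeed(+1.56): V ← 29.23 +1.56 = 30.79 m/s
set_airspeed(87.4): V ← 87.4 m/s
adjust_throttle(+1193): rpm ← 10789 +1193 = 11982
adjust_airspeed(-3.38): V ← 87.4 -3.38 = 84.02 m/s
final state: V = 84.02 m/s, rpm = 11982 → n = rpm/60 = 199.700000 rev/s
target J* = 0.5026; solve J* = V/(n·D) for n: n = V/(J*·D) = 84.02/(0.5026 × 3.3) = 50.657792 rev/s
rpm = 60·n = 3039.467496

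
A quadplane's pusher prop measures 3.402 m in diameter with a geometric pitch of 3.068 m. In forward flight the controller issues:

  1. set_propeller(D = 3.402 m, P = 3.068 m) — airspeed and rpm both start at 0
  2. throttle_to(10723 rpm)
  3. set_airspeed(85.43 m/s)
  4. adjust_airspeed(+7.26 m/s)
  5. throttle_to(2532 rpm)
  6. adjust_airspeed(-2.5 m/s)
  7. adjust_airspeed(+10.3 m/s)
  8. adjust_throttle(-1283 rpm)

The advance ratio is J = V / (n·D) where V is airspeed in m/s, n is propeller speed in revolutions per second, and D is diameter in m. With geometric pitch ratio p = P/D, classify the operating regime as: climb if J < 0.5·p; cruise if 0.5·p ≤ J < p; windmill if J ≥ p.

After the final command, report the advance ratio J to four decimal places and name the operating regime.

set_propeller: D = 3.402 m, P = 3.068 m (p = P/D = 0.901822); state ← (V=0, rpm=0)
throttle_to(10723): rpm ← 10723
set_airspeed(85.43): V ← 85.43 m/s
adjust_airspeed(+7.26): V ← 85.43 +7.26 = 92.69 m/s
throttle_to(2532): rpm ← 2532
adjust_airspeed(-2.5): V ← 92.69 -2.5 = 90.19 m/s
adjust_airspeed(+10.3): V ← 90.19 +10.3 = 100.49 m/s
adjust_throttle(-1283): rpm ← 2532 -1283 = 1249
final state: V = 100.49 m/s, rpm = 1249 → n = rpm/60 = 20.816667 rev/s
J = V / (n·D) = 100.49 / (20.816667 × 3.402) = 1.418984
regime bands: climb J<0.4509 | cruise [0.4509, 0.9018) | windmill J≥0.9018
J = 1.4190 → windmill

J = 1.4190, regime = windmill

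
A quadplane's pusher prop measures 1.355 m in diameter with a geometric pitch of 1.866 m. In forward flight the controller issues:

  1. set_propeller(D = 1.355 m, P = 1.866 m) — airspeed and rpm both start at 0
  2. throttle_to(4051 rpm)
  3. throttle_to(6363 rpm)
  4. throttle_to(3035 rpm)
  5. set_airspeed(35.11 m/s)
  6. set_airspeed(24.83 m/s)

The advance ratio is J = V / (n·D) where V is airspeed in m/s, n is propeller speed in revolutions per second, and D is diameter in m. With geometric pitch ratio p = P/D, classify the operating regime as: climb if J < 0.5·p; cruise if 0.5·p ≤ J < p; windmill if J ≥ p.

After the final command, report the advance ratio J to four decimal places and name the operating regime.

set_propeller: D = 1.355 m, P = 1.866 m (p = P/D = 1.377122); state ← (V=0, rpm=0)
throttle_to(4051): rpm ← 4051
throttle_to(6363): rpm ← 6363
throttle_to(3035): rpm ← 3035
set_airspeed(35.11): V ← 35.11 m/s
set_airspeed(24.83): V ← 24.83 m/s
final state: V = 24.83 m/s, rpm = 3035 → n = rpm/60 = 50.583333 rev/s
J = V / (n·D) = 24.83 / (50.583333 × 1.355) = 0.362268
regime bands: climb J<0.6886 | cruise [0.6886, 1.3771) | windmill J≥1.3771
J = 0.3623 → climb

J = 0.3623, regime = climb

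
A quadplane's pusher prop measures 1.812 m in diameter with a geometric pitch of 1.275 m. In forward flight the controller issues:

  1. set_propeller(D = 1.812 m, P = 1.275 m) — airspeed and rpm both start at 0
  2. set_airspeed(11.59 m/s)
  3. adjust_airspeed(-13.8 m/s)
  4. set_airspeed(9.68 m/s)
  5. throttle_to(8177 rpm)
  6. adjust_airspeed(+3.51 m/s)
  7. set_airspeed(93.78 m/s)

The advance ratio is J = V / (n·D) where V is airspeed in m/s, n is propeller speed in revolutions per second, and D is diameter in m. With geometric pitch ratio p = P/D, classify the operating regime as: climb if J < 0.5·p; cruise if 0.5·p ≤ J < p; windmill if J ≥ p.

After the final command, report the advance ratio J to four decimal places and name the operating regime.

J = 0.3798, regime = cruise

set_propeller: D = 1.812 m, P = 1.275 m (p = P/D = 0.703642); state ← (V=0, rpm=0)
set_airspeed(11.59): V ← 11.59 m/s
adjust_airspeed(-13.8): V ← 11.59 -13.8 = -2.21 m/s
set_airspeed(9.68): V ← 9.68 m/s
throttle_to(8177): rpm ← 8177
adjust_airspeed(+3.51): V ← 9.68 +3.51 = 13.19 m/s
set_airspeed(93.78): V ← 93.78 m/s
final state: V = 93.78 m/s, rpm = 8177 → n = rpm/60 = 136.283333 rev/s
J = V / (n·D) = 93.78 / (136.283333 × 1.812) = 0.379760
regime bands: climb J<0.3518 | cruise [0.3518, 0.7036) | windmill J≥0.7036
J = 0.3798 → cruise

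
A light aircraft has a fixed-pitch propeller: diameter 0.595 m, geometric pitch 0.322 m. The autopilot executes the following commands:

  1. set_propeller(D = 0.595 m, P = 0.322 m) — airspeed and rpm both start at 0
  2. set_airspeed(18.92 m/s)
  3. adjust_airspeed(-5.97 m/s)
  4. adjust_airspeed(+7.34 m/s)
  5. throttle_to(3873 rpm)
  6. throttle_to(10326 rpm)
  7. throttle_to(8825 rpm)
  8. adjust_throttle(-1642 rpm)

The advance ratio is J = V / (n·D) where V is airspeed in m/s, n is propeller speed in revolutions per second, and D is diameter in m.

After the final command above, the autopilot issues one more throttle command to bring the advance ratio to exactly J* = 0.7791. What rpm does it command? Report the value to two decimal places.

rpm = 2626.17

set_propeller: D = 0.595 m, P = 0.322 m (p = P/D = 0.541176); state ← (V=0, rpm=0)
set_airspeed(18.92): V ← 18.92 m/s
adjust_airspeed(-5.97): V ← 18.92 -5.97 = 12.95 m/s
adjust_airspeed(+7.34): V ← 12.95 +7.34 = 20.29 m/s
throttle_to(3873): rpm ← 3873
throttle_to(10326): rpm ← 10326
throttle_to(8825): rpm ← 8825
adjust_throttle(-1642): rpm ← 8825 -1642 = 7183
final state: V = 20.29 m/s, rpm = 7183 → n = rpm/60 = 119.716667 rev/s
target J* = 0.7791; solve J* = V/(n·D) for n: n = V/(J*·D) = 20.29/(0.7791 × 0.595) = 43.769529 rev/s
rpm = 60·n = 2626.171763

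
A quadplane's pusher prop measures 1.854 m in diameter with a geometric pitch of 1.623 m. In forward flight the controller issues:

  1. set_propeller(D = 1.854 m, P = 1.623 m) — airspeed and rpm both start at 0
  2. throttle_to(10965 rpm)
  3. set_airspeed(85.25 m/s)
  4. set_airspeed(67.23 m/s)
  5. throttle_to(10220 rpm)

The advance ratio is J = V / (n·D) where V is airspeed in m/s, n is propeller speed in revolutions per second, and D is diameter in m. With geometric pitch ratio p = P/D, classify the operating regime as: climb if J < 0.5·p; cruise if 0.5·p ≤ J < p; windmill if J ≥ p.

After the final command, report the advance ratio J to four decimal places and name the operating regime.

J = 0.2129, regime = climb

set_propeller: D = 1.854 m, P = 1.623 m (p = P/D = 0.875405); state ← (V=0, rpm=0)
throttle_to(10965): rpm ← 10965
set_airspeed(85.25): V ← 85.25 m/s
set_airspeed(67.23): V ← 67.23 m/s
throttle_to(10220): rpm ← 10220
final state: V = 67.23 m/s, rpm = 10220 → n = rpm/60 = 170.333333 rev/s
J = V / (n·D) = 67.23 / (170.333333 × 1.854) = 0.212889
regime bands: climb J<0.4377 | cruise [0.4377, 0.8754) | windmill J≥0.8754
J = 0.2129 → climb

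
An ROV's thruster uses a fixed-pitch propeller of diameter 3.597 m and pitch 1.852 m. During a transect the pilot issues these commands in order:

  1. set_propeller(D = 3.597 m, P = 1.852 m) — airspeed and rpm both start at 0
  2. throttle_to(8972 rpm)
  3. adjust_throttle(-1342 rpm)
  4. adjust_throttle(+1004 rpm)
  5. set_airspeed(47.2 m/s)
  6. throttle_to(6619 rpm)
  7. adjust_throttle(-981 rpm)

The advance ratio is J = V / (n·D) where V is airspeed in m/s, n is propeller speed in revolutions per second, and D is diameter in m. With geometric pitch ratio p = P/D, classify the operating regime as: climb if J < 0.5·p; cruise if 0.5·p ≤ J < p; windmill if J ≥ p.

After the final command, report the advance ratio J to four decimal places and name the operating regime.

J = 0.1396, regime = climb

set_propeller: D = 3.597 m, P = 1.852 m (p = P/D = 0.514874); state ← (V=0, rpm=0)
throttle_to(8972): rpm ← 8972
adjust_throttle(-1342): rpm ← 8972 -1342 = 7630
adjust_throttle(+1004): rpm ← 7630 +1004 = 8634
set_airspeed(47.2): V ← 47.2 m/s
throttle_to(6619): rpm ← 6619
adjust_throttle(-981): rpm ← 6619 -981 = 5638
final state: V = 47.2 m/s, rpm = 5638 → n = rpm/60 = 93.966667 rev/s
J = V / (n·D) = 47.2 / (93.966667 × 3.597) = 0.139646
regime bands: climb J<0.2574 | cruise [0.2574, 0.5149) | windmill J≥0.5149
J = 0.1396 → climb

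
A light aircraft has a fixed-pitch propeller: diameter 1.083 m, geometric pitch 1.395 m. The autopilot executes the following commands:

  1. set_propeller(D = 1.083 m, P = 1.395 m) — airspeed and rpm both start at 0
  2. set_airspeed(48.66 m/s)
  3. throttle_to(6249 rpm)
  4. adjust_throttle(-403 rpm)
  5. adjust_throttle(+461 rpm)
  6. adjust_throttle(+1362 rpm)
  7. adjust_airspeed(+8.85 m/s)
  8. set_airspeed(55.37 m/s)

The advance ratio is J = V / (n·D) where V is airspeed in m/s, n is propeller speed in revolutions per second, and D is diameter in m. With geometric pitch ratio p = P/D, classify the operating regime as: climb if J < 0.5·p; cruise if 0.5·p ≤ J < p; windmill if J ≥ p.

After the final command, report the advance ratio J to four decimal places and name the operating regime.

set_propeller: D = 1.083 m, P = 1.395 m (p = P/D = 1.288089); state ← (V=0, rpm=0)
set_airspeed(48.66): V ← 48.66 m/s
throttle_to(6249): rpm ← 6249
adjust_throttle(-403): rpm ← 6249 -403 = 5846
adjust_throttle(+461): rpm ← 5846 +461 = 6307
adjust_throttle(+1362): rpm ← 6307 +1362 = 7669
adjust_airspeed(+8.85): V ← 48.66 +8.85 = 57.51 m/s
set_airspeed(55.37): V ← 55.37 m/s
final state: V = 55.37 m/s, rpm = 7669 → n = rpm/60 = 127.816667 rev/s
J = V / (n·D) = 55.37 / (127.816667 × 1.083) = 0.399999
regime bands: climb J<0.6440 | cruise [0.6440, 1.2881) | windmill J≥1.2881
J = 0.4000 → climb

J = 0.4000, regime = climb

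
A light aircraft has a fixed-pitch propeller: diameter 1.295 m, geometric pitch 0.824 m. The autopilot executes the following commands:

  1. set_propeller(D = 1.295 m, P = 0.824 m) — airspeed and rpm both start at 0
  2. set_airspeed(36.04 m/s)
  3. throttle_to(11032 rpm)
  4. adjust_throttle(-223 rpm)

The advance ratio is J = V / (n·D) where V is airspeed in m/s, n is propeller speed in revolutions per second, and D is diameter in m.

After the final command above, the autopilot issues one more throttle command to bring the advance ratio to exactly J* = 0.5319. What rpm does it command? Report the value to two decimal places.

rpm = 3139.32

set_propeller: D = 1.295 m, P = 0.824 m (p = P/D = 0.636293); state ← (V=0, rpm=0)
set_airspeed(36.04): V ← 36.04 m/s
throttle_to(11032): rpm ← 11032
adjust_throttle(-223): rpm ← 11032 -223 = 10809
final state: V = 36.04 m/s, rpm = 10809 → n = rpm/60 = 180.150000 rev/s
target J* = 0.5319; solve J* = V/(n·D) for n: n = V/(J*·D) = 36.04/(0.5319 × 1.295) = 52.322083 rev/s
rpm = 60·n = 3139.324967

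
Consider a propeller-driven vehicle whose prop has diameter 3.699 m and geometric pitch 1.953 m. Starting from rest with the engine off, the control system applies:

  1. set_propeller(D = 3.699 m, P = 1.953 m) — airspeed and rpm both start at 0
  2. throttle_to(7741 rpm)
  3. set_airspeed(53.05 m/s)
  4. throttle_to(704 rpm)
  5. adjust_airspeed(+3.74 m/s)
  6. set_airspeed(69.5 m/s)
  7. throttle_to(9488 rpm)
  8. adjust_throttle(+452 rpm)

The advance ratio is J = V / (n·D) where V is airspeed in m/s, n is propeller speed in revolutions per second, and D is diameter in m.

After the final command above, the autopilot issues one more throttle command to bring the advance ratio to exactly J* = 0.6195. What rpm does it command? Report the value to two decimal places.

set_propeller: D = 3.699 m, P = 1.953 m (p = P/D = 0.527981); state ← (V=0, rpm=0)
throttle_to(7741): rpm ← 7741
set_airspeed(53.05): V ← 53.05 m/s
throttle_to(704): rpm ← 704
adjust_airspeed(+3.74): V ← 53.05 +3.74 = 56.79 m/s
set_airspeed(69.5): V ← 69.5 m/s
throttle_to(9488): rpm ← 9488
adjust_throttle(+452): rpm ← 9488 +452 = 9940
final state: V = 69.5 m/s, rpm = 9940 → n = rpm/60 = 165.666667 rev/s
target J* = 0.6195; solve J* = V/(n·D) for n: n = V/(J*·D) = 69.5/(0.6195 × 3.699) = 30.329075 rev/s
rpm = 60·n = 1819.744490

rpm = 1819.74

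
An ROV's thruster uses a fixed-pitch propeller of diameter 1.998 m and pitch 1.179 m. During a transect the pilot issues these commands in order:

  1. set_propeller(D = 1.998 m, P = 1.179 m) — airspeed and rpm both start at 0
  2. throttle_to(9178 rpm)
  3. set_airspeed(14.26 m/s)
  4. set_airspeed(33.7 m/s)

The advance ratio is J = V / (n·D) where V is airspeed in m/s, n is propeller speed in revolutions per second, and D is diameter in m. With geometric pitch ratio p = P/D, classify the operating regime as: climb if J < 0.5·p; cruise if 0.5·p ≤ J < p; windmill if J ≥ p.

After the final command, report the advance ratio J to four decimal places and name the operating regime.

set_propeller: D = 1.998 m, P = 1.179 m (p = P/D = 0.590090); state ← (V=0, rpm=0)
throttle_to(9178): rpm ← 9178
set_airspeed(14.26): V ← 14.26 m/s
set_airspeed(33.7): V ← 33.7 m/s
final state: V = 33.7 m/s, rpm = 9178 → n = rpm/60 = 152.966667 rev/s
J = V / (n·D) = 33.7 / (152.966667 × 1.998) = 0.110265
regime bands: climb J<0.2950 | cruise [0.2950, 0.5901) | windmill J≥0.5901
J = 0.1103 → climb

J = 0.1103, regime = climb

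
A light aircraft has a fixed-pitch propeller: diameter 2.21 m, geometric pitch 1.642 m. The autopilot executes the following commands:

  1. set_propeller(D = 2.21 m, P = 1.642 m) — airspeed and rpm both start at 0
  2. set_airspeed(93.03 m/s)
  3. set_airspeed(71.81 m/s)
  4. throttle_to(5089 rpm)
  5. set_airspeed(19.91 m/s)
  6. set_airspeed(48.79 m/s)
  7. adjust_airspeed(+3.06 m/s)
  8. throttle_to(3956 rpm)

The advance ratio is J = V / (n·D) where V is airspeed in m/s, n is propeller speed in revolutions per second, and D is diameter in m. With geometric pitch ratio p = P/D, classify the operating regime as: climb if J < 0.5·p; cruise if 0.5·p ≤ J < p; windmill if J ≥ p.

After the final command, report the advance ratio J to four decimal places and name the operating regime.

J = 0.3558, regime = climb

set_propeller: D = 2.21 m, P = 1.642 m (p = P/D = 0.742986); state ← (V=0, rpm=0)
set_airspeed(93.03): V ← 93.03 m/s
set_airspeed(71.81): V ← 71.81 m/s
throttle_to(5089): rpm ← 5089
set_airspeed(19.91): V ← 19.91 m/s
set_airspeed(48.79): V ← 48.79 m/s
adjust_airspeed(+3.06): V ← 48.79 +3.06 = 51.85 m/s
throttle_to(3956): rpm ← 3956
final state: V = 51.85 m/s, rpm = 3956 → n = rpm/60 = 65.933333 rev/s
J = V / (n·D) = 51.85 / (65.933333 × 2.21) = 0.355837
regime bands: climb J<0.3715 | cruise [0.3715, 0.7430) | windmill J≥0.7430
J = 0.3558 → climb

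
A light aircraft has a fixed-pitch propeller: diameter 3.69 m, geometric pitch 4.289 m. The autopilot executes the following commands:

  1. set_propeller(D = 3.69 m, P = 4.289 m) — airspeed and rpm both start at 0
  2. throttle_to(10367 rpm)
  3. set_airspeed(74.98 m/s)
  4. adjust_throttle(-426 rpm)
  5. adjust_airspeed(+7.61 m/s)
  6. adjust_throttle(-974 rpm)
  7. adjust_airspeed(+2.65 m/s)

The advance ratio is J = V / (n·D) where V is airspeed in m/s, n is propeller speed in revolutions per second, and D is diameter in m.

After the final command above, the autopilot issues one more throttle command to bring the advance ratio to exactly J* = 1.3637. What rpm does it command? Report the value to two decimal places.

set_propeller: D = 3.69 m, P = 4.289 m (p = P/D = 1.162331); state ← (V=0, rpm=0)
throttle_to(10367): rpm ← 10367
set_airspeed(74.98): V ← 74.98 m/s
adjust_throttle(-426): rpm ← 10367 -426 = 9941
adjust_airspeed(+7.61): V ← 74.98 +7.61 = 82.59 m/s
adjust_throttle(-974): rpm ← 9941 -974 = 8967
adjust_airspeed(+2.65): V ← 82.59 +2.65 = 85.24 m/s
final state: V = 85.24 m/s, rpm = 8967 → n = rpm/60 = 149.450000 rev/s
target J* = 1.3637; solve J* = V/(n·D) for n: n = V/(J*·D) = 85.24/(1.3637 × 3.69) = 16.939408 rev/s
rpm = 60·n = 1016.364494

rpm = 1016.36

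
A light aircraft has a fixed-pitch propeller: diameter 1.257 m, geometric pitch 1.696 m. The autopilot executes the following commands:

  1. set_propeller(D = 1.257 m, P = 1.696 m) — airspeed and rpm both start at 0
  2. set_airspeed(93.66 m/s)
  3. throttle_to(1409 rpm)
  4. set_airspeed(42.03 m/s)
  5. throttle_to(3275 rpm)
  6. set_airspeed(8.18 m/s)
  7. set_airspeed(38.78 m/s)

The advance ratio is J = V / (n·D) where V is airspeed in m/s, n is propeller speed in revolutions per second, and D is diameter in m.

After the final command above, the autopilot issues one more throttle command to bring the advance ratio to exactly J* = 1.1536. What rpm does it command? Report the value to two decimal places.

rpm = 1604.61

set_propeller: D = 1.257 m, P = 1.696 m (p = P/D = 1.349244); state ← (V=0, rpm=0)
set_airspeed(93.66): V ← 93.66 m/s
throttle_to(1409): rpm ← 1409
set_airspeed(42.03): V ← 42.03 m/s
throttle_to(3275): rpm ← 3275
set_airspeed(8.18): V ← 8.18 m/s
set_airspeed(38.78): V ← 38.78 m/s
final state: V = 38.78 m/s, rpm = 3275 → n = rpm/60 = 54.583333 rev/s
target J* = 1.1536; solve J* = V/(n·D) for n: n = V/(J*·D) = 38.78/(1.1536 × 1.257) = 26.743441 rev/s
rpm = 60·n = 1604.606437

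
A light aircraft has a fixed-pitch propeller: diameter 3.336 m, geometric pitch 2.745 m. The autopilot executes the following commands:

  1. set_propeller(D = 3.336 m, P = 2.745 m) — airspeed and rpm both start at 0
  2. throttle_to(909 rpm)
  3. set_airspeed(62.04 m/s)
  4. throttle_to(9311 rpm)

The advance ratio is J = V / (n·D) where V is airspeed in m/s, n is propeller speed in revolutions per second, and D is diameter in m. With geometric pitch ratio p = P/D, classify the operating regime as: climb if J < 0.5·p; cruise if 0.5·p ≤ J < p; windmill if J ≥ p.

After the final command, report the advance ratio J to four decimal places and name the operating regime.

set_propeller: D = 3.336 m, P = 2.745 m (p = P/D = 0.822842); state ← (V=0, rpm=0)
throttle_to(909): rpm ← 909
set_airspeed(62.04): V ← 62.04 m/s
throttle_to(9311): rpm ← 9311
final state: V = 62.04 m/s, rpm = 9311 → n = rpm/60 = 155.183333 rev/s
J = V / (n·D) = 62.04 / (155.183333 × 3.336) = 0.119840
regime bands: climb J<0.4114 | cruise [0.4114, 0.8228) | windmill J≥0.8228
J = 0.1198 → climb

J = 0.1198, regime = climb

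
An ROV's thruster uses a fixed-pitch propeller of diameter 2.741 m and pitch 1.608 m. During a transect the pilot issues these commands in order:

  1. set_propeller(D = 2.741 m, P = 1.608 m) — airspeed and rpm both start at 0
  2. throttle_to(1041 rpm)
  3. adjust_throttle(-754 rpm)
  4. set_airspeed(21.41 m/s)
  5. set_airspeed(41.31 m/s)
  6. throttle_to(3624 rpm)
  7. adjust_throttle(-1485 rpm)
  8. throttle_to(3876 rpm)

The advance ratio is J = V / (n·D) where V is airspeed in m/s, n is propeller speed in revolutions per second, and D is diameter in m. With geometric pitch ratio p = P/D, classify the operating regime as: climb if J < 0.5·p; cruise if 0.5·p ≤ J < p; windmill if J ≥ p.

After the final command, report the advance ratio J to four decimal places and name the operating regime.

set_propeller: D = 2.741 m, P = 1.608 m (p = P/D = 0.586647); state ← (V=0, rpm=0)
throttle_to(1041): rpm ← 1041
adjust_throttle(-754): rpm ← 1041 -754 = 287
set_airspeed(21.41): V ← 21.41 m/s
set_airspeed(41.31): V ← 41.31 m/s
throttle_to(3624): rpm ← 3624
adjust_throttle(-1485): rpm ← 3624 -1485 = 2139
throttle_to(3876): rpm ← 3876
final state: V = 41.31 m/s, rpm = 3876 → n = rpm/60 = 64.600000 rev/s
J = V / (n·D) = 41.31 / (64.600000 × 2.741) = 0.233299
regime bands: climb J<0.2933 | cruise [0.2933, 0.5866) | windmill J≥0.5866
J = 0.2333 → climb

J = 0.2333, regime = climb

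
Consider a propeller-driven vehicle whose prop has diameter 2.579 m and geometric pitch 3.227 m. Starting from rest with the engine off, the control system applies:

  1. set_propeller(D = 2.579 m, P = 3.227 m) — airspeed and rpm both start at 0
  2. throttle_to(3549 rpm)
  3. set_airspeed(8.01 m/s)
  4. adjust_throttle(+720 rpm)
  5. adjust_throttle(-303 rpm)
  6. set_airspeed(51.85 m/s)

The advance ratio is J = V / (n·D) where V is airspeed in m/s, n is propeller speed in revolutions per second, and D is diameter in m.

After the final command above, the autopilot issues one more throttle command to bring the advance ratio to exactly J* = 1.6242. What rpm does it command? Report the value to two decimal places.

set_propeller: D = 2.579 m, P = 3.227 m (p = P/D = 1.251260); state ← (V=0, rpm=0)
throttle_to(3549): rpm ← 3549
set_airspeed(8.01): V ← 8.01 m/s
adjust_throttle(+720): rpm ← 3549 +720 = 4269
adjust_throttle(-303): rpm ← 4269 -303 = 3966
set_airspeed(51.85): V ← 51.85 m/s
final state: V = 51.85 m/s, rpm = 3966 → n = rpm/60 = 66.100000 rev/s
target J* = 1.6242; solve J* = V/(n·D) for n: n = V/(J*·D) = 51.85/(1.6242 × 2.579) = 12.378212 rev/s
rpm = 60·n = 742.692713

rpm = 742.69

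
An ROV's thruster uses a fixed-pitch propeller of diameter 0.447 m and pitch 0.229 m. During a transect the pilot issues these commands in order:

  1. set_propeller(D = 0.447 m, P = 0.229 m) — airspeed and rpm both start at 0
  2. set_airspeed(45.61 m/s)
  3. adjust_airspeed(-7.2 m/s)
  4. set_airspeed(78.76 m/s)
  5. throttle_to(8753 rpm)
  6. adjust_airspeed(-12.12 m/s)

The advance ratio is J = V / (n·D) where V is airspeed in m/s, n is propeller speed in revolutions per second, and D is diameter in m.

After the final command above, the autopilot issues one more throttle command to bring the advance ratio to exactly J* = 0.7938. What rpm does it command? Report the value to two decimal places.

set_propeller: D = 0.447 m, P = 0.229 m (p = P/D = 0.512304); state ← (V=0, rpm=0)
set_airspeed(45.61): V ← 45.61 m/s
adjust_airspeed(-7.2): V ← 45.61 -7.2 = 38.41 m/s
set_airspeed(78.76): V ← 78.76 m/s
throttle_to(8753): rpm ← 8753
adjust_airspeed(-12.12): V ← 78.76 -12.12 = 66.64 m/s
final state: V = 66.64 m/s, rpm = 8753 → n = rpm/60 = 145.883333 rev/s
target J* = 0.7938; solve J* = V/(n·D) for n: n = V/(J*·D) = 66.64/(0.7938 × 0.447) = 187.808987 rev/s
rpm = 60·n = 11268.539233

rpm = 11268.54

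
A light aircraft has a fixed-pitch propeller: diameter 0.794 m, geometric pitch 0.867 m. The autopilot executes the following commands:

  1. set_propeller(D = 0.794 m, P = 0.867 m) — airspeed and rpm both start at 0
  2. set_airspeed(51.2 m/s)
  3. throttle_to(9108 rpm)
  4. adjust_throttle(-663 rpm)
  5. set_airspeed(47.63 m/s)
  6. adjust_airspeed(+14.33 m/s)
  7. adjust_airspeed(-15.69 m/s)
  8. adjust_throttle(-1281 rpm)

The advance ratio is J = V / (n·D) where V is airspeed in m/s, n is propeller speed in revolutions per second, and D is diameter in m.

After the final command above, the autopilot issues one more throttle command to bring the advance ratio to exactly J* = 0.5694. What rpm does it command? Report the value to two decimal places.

rpm = 6140.63

set_propeller: D = 0.794 m, P = 0.867 m (p = P/D = 1.091940); state ← (V=0, rpm=0)
set_airspeed(51.2): V ← 51.2 m/s
throttle_to(9108): rpm ← 9108
adjust_throttle(-663): rpm ← 9108 -663 = 8445
set_airspeed(47.63): V ← 47.63 m/s
adjust_airspeed(+14.33): V ← 47.63 +14.33 = 61.96 m/s
adjust_airspeed(-15.69): V ← 61.96 -15.69 = 46.27 m/s
adjust_throttle(-1281): rpm ← 8445 -1281 = 7164
final state: V = 46.27 m/s, rpm = 7164 → n = rpm/60 = 119.400000 rev/s
target J* = 0.5694; solve J* = V/(n·D) for n: n = V/(J*·D) = 46.27/(0.5694 × 0.794) = 102.343799 rev/s
rpm = 60·n = 6140.627945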